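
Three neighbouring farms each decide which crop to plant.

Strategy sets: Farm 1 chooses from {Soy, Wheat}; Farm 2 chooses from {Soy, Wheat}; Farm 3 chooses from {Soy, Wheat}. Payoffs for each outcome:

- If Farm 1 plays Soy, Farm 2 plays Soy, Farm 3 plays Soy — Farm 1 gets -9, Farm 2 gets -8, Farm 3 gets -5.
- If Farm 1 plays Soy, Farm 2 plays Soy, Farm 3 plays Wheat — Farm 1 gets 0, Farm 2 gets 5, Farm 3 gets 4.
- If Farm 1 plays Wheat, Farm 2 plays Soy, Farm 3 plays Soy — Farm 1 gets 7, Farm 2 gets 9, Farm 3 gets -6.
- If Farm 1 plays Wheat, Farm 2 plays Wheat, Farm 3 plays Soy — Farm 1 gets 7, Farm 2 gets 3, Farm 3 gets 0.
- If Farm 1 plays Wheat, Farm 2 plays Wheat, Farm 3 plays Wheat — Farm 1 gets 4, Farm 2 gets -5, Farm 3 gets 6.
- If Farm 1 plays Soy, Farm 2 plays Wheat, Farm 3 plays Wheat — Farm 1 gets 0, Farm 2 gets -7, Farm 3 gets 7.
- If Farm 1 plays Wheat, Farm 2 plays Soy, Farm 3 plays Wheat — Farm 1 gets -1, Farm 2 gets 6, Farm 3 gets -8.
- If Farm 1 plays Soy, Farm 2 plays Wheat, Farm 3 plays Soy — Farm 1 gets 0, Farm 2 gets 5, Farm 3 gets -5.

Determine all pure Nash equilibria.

The pure Nash equilibria are (Soy, Soy, Wheat), (Wheat, Soy, Soy).

Check each profile: it is a Nash equilibrium iff no player can strictly gain by switching unilaterally.
(Soy, Soy, Soy): Farm 1 can switch to Wheat (-9 → 7). Not NE.
(Soy, Soy, Wheat): Farm 1 gets 0, best alternative -1; Farm 2 gets 5, best alternative -7; Farm 3 gets 4, best alternative -5. No profitable deviation — NE.
(Soy, Wheat, Soy): Farm 1 can switch to Wheat (0 → 7). Not NE.
(Soy, Wheat, Wheat): Farm 1 can switch to Wheat (0 → 4). Not NE.
(Wheat, Soy, Soy): Farm 1 gets 7, best alternative -9; Farm 2 gets 9, best alternative 3; Farm 3 gets -6, best alternative -8. No profitable deviation — NE.
(Wheat, Soy, Wheat): Farm 1 can switch to Soy (-1 → 0). Not NE.
(Wheat, Wheat, Soy): Farm 2 can switch to Soy (3 → 9). Not NE.
(Wheat, Wheat, Wheat): Farm 2 can switch to Soy (-5 → 6). Not NE.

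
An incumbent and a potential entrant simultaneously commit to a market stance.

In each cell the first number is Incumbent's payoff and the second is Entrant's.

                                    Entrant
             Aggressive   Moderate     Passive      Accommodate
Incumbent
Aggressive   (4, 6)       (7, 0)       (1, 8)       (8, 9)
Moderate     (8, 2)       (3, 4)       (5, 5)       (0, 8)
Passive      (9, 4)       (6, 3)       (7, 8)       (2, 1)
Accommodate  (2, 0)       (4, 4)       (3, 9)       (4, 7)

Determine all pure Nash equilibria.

For each strategy profile, look for a profitable unilateral deviation.
(Aggressive, Aggressive): Incumbent can switch to Moderate (4 → 8). Not NE.
(Aggressive, Moderate): Entrant can switch to Aggressive (0 → 6). Not NE.
(Aggressive, Passive): Incumbent can switch to Moderate (1 → 5). Not NE.
(Aggressive, Accommodate): Incumbent gets 8, best alternative 4; Entrant gets 9, best alternative 8. No profitable deviation — NE.
(Moderate, Aggressive): Incumbent can switch to Passive (8 → 9). Not NE.
(Moderate, Moderate): Incumbent can switch to Aggressive (3 → 7). Not NE.
(Moderate, Passive): Incumbent can switch to Passive (5 → 7). Not NE.
(Moderate, Accommodate): Incumbent can switch to Aggressive (0 → 8). Not NE.
(Passive, Aggressive): Entrant can switch to Passive (4 → 8). Not NE.
(Passive, Moderate): Incumbent can switch to Aggressive (6 → 7). Not NE.
(Passive, Passive): Incumbent gets 7, best alternative 5; Entrant gets 8, best alternative 4. No profitable deviation — NE.
(Passive, Accommodate): Incumbent can switch to Aggressive (2 → 8). Not NE.
(The remaining 4 profiles each have a profitable deviation by the same check.)

Pure-strategy Nash equilibria: (Aggressive, Accommodate), (Passive, Passive)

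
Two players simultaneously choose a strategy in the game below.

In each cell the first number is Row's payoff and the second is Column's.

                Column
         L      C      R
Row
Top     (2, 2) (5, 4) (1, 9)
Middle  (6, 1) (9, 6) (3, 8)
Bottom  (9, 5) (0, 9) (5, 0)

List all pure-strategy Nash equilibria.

No pure-strategy Nash equilibrium.

Row against L: payoffs 2, 6, 9 → best response Bottom.
Row against C: payoffs 5, 9, 0 → best response Middle.
Row against R: payoffs 1, 3, 5 → best response Bottom.
Column against Top: payoffs 2, 4, 9 → best response R.
Column against Middle: payoffs 1, 6, 8 → best response R.
Column against Bottom: payoffs 5, 9, 0 → best response C.
No profile is a mutual best response for all players.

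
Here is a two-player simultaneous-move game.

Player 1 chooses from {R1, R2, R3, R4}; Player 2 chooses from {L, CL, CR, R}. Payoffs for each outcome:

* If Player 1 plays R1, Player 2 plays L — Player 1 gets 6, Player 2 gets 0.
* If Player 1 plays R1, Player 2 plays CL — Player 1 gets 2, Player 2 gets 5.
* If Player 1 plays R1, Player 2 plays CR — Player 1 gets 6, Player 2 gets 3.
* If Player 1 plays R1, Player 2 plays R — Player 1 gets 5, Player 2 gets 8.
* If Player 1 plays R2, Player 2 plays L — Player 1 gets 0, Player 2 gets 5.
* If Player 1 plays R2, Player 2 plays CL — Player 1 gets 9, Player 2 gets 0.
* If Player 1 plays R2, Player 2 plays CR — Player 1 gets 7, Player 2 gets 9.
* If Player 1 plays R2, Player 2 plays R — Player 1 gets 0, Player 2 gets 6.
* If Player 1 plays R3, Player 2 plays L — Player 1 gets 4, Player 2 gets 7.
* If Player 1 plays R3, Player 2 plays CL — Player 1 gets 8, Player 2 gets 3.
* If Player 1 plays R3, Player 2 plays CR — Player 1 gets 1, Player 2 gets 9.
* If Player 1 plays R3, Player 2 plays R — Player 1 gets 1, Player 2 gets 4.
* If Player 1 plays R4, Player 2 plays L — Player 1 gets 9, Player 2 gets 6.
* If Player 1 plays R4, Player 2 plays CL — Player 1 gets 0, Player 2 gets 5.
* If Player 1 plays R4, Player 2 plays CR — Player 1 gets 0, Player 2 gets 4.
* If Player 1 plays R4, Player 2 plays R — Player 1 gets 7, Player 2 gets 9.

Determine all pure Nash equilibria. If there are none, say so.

(R1, L): Player 1 can switch to R4 (6 → 9). Not NE.
(R1, CL): Player 1 can switch to R2 (2 → 9). Not NE.
(R1, CR): Player 1 can switch to R2 (6 → 7). Not NE.
(R1, R): Player 1 can switch to R4 (5 → 7). Not NE.
(R2, L): Player 1 can switch to R1 (0 → 6). Not NE.
(R2, CL): Player 2 can switch to L (0 → 5). Not NE.
(R2, CR): Player 1 gets 7, best alternative 6; Player 2 gets 9, best alternative 6. No profitable deviation — NE.
(R2, R): Player 1 can switch to R1 (0 → 5). Not NE.
(R3, L): Player 1 can switch to R1 (4 → 6). Not NE.
(R4, R): Player 1 gets 7, best alternative 5; Player 2 gets 9, best alternative 6. No profitable deviation — NE.
(The remaining 6 profiles each have a profitable deviation by the same check.)

The pure Nash equilibria are (R2, CR), (R4, R).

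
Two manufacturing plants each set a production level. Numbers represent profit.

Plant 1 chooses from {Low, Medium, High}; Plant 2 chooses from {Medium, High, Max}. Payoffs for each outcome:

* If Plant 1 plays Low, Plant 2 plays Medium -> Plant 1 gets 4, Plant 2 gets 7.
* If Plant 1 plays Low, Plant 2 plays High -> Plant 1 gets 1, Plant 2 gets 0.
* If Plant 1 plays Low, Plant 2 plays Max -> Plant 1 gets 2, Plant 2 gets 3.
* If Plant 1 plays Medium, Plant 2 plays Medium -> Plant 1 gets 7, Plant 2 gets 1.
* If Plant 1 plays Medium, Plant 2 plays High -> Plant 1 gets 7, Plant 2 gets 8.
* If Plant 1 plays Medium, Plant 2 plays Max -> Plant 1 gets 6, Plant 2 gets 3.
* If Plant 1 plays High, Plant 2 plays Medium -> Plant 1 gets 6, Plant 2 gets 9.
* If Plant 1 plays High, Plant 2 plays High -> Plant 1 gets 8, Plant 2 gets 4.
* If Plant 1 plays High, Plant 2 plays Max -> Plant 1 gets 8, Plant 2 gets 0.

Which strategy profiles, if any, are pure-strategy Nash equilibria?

This game has no pure Nash equilibrium.

(Low, Medium): Plant 1 can switch to Medium (4 → 7). Not NE.
(Low, High): Plant 1 can switch to Medium (1 → 7). Not NE.
(Low, Max): Plant 1 can switch to Medium (2 → 6). Not NE.
(Medium, Medium): Plant 2 can switch to High (1 → 8). Not NE.
(Medium, High): Plant 1 can switch to High (7 → 8). Not NE.
(Medium, Max): Plant 1 can switch to High (6 → 8). Not NE.
(The remaining 3 profiles each have a profitable deviation by the same check.)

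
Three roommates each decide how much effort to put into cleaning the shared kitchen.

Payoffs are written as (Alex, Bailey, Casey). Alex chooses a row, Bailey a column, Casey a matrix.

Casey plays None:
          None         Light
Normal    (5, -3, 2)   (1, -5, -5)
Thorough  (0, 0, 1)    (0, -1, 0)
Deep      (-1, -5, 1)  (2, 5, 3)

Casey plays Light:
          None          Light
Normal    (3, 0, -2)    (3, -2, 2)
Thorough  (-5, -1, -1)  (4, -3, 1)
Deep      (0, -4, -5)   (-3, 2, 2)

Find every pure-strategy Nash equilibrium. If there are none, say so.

(Normal, None, None): Alex gets 5, best alternative 0; Bailey gets -3, best alternative -5; Casey gets 2, best alternative -2. No profitable deviation — NE.
(Normal, None, Light): Casey can switch to None (-2 → 2). Not NE.
(Normal, Light, None): Alex can switch to Deep (1 → 2). Not NE.
(Normal, Light, Light): Alex can switch to Thorough (3 → 4). Not NE.
(Thorough, None, None): Alex can switch to Normal (0 → 5). Not NE.
(Thorough, None, Light): Alex can switch to Normal (-5 → 3). Not NE.
(Thorough, Light, None): Alex can switch to Normal (0 → 1). Not NE.
(Thorough, Light, Light): Bailey can switch to None (-3 → -1). Not NE.
(Deep, None, None): Alex can switch to Normal (-1 → 5). Not NE.
(Deep, Light, None): Alex gets 2, best alternative 1; Bailey gets 5, best alternative -5; Casey gets 3, best alternative 2. No profitable deviation — NE.
(The remaining 2 profiles each have a profitable deviation by the same check.)

The pure Nash equilibria are (Normal, None, None) and (Deep, Light, None).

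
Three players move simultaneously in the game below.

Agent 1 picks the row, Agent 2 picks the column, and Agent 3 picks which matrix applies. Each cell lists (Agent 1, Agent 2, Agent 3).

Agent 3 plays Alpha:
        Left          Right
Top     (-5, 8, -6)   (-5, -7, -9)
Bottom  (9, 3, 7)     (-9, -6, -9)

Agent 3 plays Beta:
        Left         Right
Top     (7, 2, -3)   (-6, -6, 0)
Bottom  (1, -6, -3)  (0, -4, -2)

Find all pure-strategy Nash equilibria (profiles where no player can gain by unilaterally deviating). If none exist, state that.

Pure-strategy Nash equilibria: (Top, Left, Beta); (Bottom, Left, Alpha); (Bottom, Right, Beta)

(Top, Left, Alpha): Agent 1 can switch to Bottom (-5 → 9). Not NE.
(Top, Left, Beta): Agent 1 gets 7, best alternative 1; Agent 2 gets 2, best alternative -6; Agent 3 gets -3, best alternative -6. No profitable deviation — NE.
(Top, Right, Alpha): Agent 2 can switch to Left (-7 → 8). Not NE.
(Top, Right, Beta): Agent 1 can switch to Bottom (-6 → 0). Not NE.
(Bottom, Left, Alpha): Agent 1 gets 9, best alternative -5; Agent 2 gets 3, best alternative -6; Agent 3 gets 7, best alternative -3. No profitable deviation — NE.
(Bottom, Left, Beta): Agent 1 can switch to Top (1 → 7). Not NE.
(Bottom, Right, Alpha): Agent 1 can switch to Top (-9 → -5). Not NE.
(Bottom, Right, Beta): Agent 1 gets 0, best alternative -6; Agent 2 gets -4, best alternative -6; Agent 3 gets -2, best alternative -9. No profitable deviation — NE.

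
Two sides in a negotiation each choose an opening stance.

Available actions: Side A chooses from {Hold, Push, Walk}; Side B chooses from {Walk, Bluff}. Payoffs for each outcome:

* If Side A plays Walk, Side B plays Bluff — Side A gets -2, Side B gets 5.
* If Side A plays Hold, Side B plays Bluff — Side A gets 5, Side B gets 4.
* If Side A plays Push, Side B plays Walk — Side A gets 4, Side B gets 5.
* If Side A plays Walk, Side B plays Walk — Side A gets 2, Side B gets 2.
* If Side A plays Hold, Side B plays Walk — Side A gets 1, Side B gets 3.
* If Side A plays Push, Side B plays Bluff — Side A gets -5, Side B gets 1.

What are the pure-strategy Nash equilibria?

For each player, find the best response to each opponent profile; mutual best responses are the pure NE.
Side A against Walk: payoffs 1, 4, 2 → best response Push.
Side A against Bluff: payoffs 5, -5, -2 → best response Hold.
Side B against Hold: payoffs 3, 4 → best response Bluff.
Side B against Push: payoffs 5, 1 → best response Walk.
Side B against Walk: payoffs 2, 5 → best response Bluff.
Mutual best responses: (Hold, Bluff); (Push, Walk).

(Hold, Bluff); (Push, Walk)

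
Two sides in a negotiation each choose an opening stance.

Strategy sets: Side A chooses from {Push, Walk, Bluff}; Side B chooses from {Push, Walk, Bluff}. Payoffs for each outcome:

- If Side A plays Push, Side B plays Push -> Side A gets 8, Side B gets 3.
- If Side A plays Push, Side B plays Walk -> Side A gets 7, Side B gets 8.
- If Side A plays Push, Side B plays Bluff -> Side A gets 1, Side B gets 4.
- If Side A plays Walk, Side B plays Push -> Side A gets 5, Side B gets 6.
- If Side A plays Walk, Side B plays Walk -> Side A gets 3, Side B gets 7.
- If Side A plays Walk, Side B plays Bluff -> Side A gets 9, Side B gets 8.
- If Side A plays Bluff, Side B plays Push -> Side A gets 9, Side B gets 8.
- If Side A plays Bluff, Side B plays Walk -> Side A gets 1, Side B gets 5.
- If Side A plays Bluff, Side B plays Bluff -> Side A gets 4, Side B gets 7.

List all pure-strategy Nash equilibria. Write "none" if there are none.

The pure Nash equilibria are (Push, Walk), (Walk, Bluff), (Bluff, Push).

Mark each player's best response to every combination of opponents' strategies; a profile where every player is best-responding is a pure Nash equilibrium.
Side A against Push: payoffs 8, 5, 9 → best response Bluff.
Side A against Walk: payoffs 7, 3, 1 → best response Push.
Side A against Bluff: payoffs 1, 9, 4 → best response Walk.
Side B against Push: payoffs 3, 8, 4 → best response Walk.
Side B against Walk: payoffs 6, 7, 8 → best response Bluff.
Side B against Bluff: payoffs 8, 5, 7 → best response Push.
Mutual best responses: (Push, Walk); (Walk, Bluff); (Bluff, Push).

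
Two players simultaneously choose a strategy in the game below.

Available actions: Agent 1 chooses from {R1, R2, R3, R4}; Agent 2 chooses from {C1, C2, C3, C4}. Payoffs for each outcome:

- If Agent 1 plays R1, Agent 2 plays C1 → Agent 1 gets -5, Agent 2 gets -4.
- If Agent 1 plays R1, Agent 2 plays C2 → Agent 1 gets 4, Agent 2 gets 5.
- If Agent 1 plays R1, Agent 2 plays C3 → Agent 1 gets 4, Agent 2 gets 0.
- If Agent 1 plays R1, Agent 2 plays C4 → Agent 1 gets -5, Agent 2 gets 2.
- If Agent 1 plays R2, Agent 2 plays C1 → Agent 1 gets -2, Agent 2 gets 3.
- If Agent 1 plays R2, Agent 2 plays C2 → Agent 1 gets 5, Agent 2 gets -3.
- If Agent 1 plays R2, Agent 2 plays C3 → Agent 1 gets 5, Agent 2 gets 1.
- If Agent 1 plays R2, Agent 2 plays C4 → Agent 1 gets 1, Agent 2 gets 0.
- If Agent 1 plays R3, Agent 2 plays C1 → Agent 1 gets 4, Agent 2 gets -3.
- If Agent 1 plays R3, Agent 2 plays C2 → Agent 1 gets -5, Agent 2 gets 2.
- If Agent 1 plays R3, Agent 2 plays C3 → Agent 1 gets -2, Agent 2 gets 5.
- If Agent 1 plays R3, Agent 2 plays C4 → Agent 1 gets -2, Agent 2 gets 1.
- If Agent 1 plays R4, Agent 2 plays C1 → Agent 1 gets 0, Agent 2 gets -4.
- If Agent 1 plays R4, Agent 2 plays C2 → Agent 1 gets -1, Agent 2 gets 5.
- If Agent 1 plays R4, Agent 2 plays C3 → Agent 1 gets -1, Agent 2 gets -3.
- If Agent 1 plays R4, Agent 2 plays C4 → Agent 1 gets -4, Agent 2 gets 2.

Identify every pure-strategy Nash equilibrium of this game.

Agent 1 against C1: payoffs -5, -2, 4, 0 → best response R3.
Agent 1 against C2: payoffs 4, 5, -5, -1 → best response R2.
Agent 1 against C3: payoffs 4, 5, -2, -1 → best response R2.
Agent 1 against C4: payoffs -5, 1, -2, -4 → best response R2.
Agent 2 against R1: payoffs -4, 5, 0, 2 → best response C2.
Agent 2 against R2: payoffs 3, -3, 1, 0 → best response C1.
Agent 2 against R3: payoffs -3, 2, 5, 1 → best response C3.
Agent 2 against R4: payoffs -4, 5, -3, 2 → best response C2.
No profile is a mutual best response for all players.

No pure-strategy Nash equilibrium.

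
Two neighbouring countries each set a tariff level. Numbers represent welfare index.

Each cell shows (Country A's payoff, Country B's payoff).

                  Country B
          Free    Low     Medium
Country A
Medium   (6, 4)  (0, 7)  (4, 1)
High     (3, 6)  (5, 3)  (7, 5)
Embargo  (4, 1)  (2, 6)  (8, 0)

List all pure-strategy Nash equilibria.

This game has no pure Nash equilibrium.

(Medium, Free): Country B can switch to Low (4 → 7). Not NE.
(Medium, Low): Country A can switch to High (0 → 5). Not NE.
(Medium, Medium): Country A can switch to High (4 → 7). Not NE.
(High, Free): Country A can switch to Medium (3 → 6). Not NE.
(High, Low): Country B can switch to Free (3 → 6). Not NE.
(High, Medium): Country A can switch to Embargo (7 → 8). Not NE.
(Embargo, Free): Country A can switch to Medium (4 → 6). Not NE.
(Embargo, Low): Country A can switch to High (2 → 5). Not NE.
(Embargo, Medium): Country B can switch to Free (0 → 1). Not NE.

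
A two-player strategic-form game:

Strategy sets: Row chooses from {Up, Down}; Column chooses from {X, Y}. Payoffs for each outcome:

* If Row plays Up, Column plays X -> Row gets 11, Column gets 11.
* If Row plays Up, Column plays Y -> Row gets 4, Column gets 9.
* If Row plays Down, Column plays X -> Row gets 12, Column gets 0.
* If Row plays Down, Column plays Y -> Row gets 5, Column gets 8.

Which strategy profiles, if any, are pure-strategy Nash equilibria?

(Up, X): Row can switch to Down (11 → 12). Not NE.
(Up, Y): Row can switch to Down (4 → 5). Not NE.
(Down, X): Column can switch to Y (0 → 8). Not NE.
(Down, Y): Row gets 5, best alternative 4; Column gets 8, best alternative 0. No profitable deviation — NE.

(Down, Y)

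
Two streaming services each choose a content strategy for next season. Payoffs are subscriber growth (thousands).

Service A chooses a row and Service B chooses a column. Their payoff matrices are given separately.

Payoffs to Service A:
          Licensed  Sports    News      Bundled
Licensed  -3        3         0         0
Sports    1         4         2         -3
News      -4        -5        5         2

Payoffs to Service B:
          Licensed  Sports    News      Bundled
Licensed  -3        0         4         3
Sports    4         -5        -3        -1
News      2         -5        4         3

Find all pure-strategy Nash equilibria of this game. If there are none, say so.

The pure Nash equilibria are (Sports, Licensed) and (News, News).

(Licensed, Licensed): Service A can switch to Sports (-3 → 1). Not NE.
(Licensed, Sports): Service A can switch to Sports (3 → 4). Not NE.
(Licensed, News): Service A can switch to Sports (0 → 2). Not NE.
(Licensed, Bundled): Service A can switch to News (0 → 2). Not NE.
(Sports, Licensed): Service A gets 1, best alternative -3; Service B gets 4, best alternative -1. No profitable deviation — NE.
(Sports, Sports): Service B can switch to Licensed (-5 → 4). Not NE.
(Sports, News): Service A can switch to News (2 → 5). Not NE.
(Sports, Bundled): Service A can switch to Licensed (-3 → 0). Not NE.
(News, Licensed): Service A can switch to Licensed (-4 → -3). Not NE.
(News, Sports): Service A can switch to Licensed (-5 → 3). Not NE.
(News, News): Service A gets 5, best alternative 2; Service B gets 4, best alternative 3. No profitable deviation — NE.
(News, Bundled): Service B can switch to News (3 → 4). Not NE.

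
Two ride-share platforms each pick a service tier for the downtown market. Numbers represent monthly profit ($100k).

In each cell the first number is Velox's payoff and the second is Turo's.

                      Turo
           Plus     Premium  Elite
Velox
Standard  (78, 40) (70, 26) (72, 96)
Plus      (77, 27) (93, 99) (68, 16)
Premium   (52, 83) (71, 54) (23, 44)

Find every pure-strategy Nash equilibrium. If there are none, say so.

Pure-strategy Nash equilibria: (Standard, Elite) and (Plus, Premium)

For each player, find the best response to each opponent profile; mutual best responses are the pure NE.
Velox against Plus: payoffs 78, 77, 52 → best response Standard.
Velox against Premium: payoffs 70, 93, 71 → best response Plus.
Velox against Elite: payoffs 72, 68, 23 → best response Standard.
Turo against Standard: payoffs 40, 26, 96 → best response Elite.
Turo against Plus: payoffs 27, 99, 16 → best response Premium.
Turo against Premium: payoffs 83, 54, 44 → best response Plus.
Mutual best responses: (Standard, Elite); (Plus, Premium).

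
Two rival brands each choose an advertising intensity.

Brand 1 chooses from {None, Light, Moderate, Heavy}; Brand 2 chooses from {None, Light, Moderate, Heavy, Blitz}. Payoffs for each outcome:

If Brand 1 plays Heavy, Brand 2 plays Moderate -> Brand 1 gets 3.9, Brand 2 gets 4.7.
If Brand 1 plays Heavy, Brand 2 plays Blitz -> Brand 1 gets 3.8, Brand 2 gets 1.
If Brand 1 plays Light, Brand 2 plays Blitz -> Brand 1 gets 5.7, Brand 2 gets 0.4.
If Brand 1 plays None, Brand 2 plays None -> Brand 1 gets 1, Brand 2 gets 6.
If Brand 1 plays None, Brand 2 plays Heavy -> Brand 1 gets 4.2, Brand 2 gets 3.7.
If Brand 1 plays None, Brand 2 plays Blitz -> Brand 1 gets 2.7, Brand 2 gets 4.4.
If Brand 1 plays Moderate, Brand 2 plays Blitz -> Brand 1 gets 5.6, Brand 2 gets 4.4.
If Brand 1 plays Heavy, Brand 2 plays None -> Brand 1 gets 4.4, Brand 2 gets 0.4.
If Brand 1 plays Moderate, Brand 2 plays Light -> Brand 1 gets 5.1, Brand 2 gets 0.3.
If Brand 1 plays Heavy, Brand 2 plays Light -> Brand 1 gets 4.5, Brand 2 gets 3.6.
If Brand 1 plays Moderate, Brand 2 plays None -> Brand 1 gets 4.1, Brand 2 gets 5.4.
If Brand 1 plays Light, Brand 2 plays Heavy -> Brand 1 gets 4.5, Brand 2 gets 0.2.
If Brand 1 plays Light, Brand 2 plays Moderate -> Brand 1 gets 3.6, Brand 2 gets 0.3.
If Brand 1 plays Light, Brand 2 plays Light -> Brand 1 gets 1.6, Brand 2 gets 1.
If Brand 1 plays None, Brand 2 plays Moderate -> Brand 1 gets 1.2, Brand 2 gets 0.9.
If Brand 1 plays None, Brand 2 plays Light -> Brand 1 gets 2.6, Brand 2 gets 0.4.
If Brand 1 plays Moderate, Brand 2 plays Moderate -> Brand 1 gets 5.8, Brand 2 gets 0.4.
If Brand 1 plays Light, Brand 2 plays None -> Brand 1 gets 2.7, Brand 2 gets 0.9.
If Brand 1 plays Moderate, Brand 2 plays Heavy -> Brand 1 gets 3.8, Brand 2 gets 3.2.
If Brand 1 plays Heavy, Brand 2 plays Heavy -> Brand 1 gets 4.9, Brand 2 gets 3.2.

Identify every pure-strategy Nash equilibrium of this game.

none

(None, None): Brand 1 can switch to Light (1 → 2.7). Not NE.
(None, Light): Brand 1 can switch to Moderate (2.6 → 5.1). Not NE.
(None, Moderate): Brand 1 can switch to Light (1.2 → 3.6). Not NE.
(None, Heavy): Brand 1 can switch to Light (4.2 → 4.5). Not NE.
(None, Blitz): Brand 1 can switch to Light (2.7 → 5.7). Not NE.
(Light, None): Brand 1 can switch to Moderate (2.7 → 4.1). Not NE.
(Light, Light): Brand 1 can switch to None (1.6 → 2.6). Not NE.
(Light, Moderate): Brand 1 can switch to Moderate (3.6 → 5.8). Not NE.
(Light, Heavy): Brand 1 can switch to Heavy (4.5 → 4.9). Not NE.
(Light, Blitz): Brand 2 can switch to None (0.4 → 0.9). Not NE.
(Moderate, None): Brand 1 can switch to Heavy (4.1 → 4.4). Not NE.
(Moderate, Light): Brand 2 can switch to None (0.3 → 5.4). Not NE.
(The remaining 8 profiles each have a profitable deviation by the same check.)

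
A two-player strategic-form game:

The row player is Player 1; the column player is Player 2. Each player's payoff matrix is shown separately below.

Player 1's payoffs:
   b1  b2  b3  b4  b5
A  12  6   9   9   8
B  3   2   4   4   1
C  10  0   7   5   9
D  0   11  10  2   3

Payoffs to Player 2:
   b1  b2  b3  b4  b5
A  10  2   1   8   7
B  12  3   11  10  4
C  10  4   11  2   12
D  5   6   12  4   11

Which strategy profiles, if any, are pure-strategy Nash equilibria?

Mark each player's best response to every combination of opponents' strategies; a profile where every player is best-responding is a pure Nash equilibrium.
Player 1 against b1: payoffs 12, 3, 10, 0 → best response A.
Player 1 against b2: payoffs 6, 2, 0, 11 → best response D.
Player 1 against b3: payoffs 9, 4, 7, 10 → best response D.
Player 1 against b4: payoffs 9, 4, 5, 2 → best response A.
Player 1 against b5: payoffs 8, 1, 9, 3 → best response C.
Player 2 against A: payoffs 10, 2, 1, 8, 7 → best response b1.
Player 2 against B: payoffs 12, 3, 11, 10, 4 → best response b1.
Player 2 against C: payoffs 10, 4, 11, 2, 12 → best response b5.
Player 2 against D: payoffs 5, 6, 12, 4, 11 → best response b3.
Mutual best responses: (A, b1); (C, b5); (D, b3).

Pure-strategy Nash equilibria: (A, b1); (C, b5); (D, b3)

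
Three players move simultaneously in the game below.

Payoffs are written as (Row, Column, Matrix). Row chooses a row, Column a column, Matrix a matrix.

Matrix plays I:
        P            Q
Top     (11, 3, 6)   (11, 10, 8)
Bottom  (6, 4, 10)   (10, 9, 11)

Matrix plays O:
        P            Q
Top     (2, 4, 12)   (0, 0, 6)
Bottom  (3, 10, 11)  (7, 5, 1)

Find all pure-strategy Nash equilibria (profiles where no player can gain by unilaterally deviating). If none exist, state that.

(Top, P, I): Column can switch to Q (3 → 10). Not NE.
(Top, P, O): Row can switch to Bottom (2 → 3). Not NE.
(Top, Q, I): Row gets 11, best alternative 10; Column gets 10, best alternative 3; Matrix gets 8, best alternative 6. No profitable deviation — NE.
(Top, Q, O): Row can switch to Bottom (0 → 7). Not NE.
(Bottom, P, I): Row can switch to Top (6 → 11). Not NE.
(Bottom, P, O): Row gets 3, best alternative 2; Column gets 10, best alternative 5; Matrix gets 11, best alternative 10. No profitable deviation — NE.
(Bottom, Q, I): Row can switch to Top (10 → 11). Not NE.
(Bottom, Q, O): Column can switch to P (5 → 10). Not NE.

Pure-strategy Nash equilibria: (Top, Q, I); (Bottom, P, O)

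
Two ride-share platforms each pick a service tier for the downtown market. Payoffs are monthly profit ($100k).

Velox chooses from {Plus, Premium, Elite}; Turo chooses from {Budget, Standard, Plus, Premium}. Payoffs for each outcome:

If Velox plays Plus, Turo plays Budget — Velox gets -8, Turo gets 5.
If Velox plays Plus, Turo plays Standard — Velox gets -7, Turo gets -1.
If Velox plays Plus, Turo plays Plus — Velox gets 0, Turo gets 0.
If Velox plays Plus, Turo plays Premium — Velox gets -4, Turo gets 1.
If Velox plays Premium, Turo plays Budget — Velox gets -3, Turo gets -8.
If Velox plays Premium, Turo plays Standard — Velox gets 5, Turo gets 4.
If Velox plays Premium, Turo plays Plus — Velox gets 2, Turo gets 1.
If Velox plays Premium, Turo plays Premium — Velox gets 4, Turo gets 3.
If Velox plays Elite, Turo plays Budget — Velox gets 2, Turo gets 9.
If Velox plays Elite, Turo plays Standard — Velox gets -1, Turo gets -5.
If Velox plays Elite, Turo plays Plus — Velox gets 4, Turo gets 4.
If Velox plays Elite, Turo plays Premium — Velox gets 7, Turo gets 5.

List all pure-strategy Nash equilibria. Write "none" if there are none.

The pure Nash equilibria are (Premium, Standard), (Elite, Budget).

Mark each player's best response to every combination of opponents' strategies; a profile where every player is best-responding is a pure Nash equilibrium.
Velox against Budget: payoffs -8, -3, 2 → best response Elite.
Velox against Standard: payoffs -7, 5, -1 → best response Premium.
Velox against Plus: payoffs 0, 2, 4 → best response Elite.
Velox against Premium: payoffs -4, 4, 7 → best response Elite.
Turo against Plus: payoffs 5, -1, 0, 1 → best response Budget.
Turo against Premium: payoffs -8, 4, 1, 3 → best response Standard.
Turo against Elite: payoffs 9, -5, 4, 5 → best response Budget.
Mutual best responses: (Premium, Standard); (Elite, Budget).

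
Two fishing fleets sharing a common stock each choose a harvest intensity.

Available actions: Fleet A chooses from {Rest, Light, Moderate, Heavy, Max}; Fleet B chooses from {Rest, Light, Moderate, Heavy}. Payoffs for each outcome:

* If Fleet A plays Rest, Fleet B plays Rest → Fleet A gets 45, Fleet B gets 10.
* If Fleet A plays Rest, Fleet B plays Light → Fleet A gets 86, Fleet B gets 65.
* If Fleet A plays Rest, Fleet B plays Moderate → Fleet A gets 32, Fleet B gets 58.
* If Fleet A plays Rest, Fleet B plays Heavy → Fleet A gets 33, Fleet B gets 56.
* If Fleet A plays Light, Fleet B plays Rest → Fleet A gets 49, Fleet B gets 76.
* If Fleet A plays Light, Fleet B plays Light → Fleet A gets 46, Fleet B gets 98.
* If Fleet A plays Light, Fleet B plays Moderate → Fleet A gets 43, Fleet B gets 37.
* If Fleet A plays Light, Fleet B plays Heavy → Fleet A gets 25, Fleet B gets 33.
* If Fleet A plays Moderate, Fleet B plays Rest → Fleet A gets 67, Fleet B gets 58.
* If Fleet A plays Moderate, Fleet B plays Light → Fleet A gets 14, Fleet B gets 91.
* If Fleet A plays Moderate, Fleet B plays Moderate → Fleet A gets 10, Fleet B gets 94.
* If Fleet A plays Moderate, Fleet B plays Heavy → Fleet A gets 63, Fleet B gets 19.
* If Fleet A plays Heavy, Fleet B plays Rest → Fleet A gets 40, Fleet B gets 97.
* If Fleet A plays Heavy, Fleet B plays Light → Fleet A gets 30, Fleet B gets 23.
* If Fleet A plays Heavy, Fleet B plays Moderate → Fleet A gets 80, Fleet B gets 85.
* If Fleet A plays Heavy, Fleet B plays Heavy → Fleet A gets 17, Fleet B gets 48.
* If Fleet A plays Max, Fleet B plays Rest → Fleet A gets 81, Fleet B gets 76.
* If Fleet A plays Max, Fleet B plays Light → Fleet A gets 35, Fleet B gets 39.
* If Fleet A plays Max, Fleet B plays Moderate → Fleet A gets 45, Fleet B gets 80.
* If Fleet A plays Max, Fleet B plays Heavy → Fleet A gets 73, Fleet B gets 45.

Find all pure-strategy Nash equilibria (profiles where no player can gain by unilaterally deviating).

(Rest, Light)

(Rest, Rest): Fleet A can switch to Light (45 → 49). Not NE.
(Rest, Light): Fleet A gets 86, best alternative 46; Fleet B gets 65, best alternative 58. No profitable deviation — NE.
(Rest, Moderate): Fleet A can switch to Light (32 → 43). Not NE.
(Rest, Heavy): Fleet A can switch to Moderate (33 → 63). Not NE.
(Light, Rest): Fleet A can switch to Moderate (49 → 67). Not NE.
(Light, Light): Fleet A can switch to Rest (46 → 86). Not NE.
(Light, Moderate): Fleet A can switch to Heavy (43 → 80). Not NE.
(Light, Heavy): Fleet A can switch to Rest (25 → 33). Not NE.
(Moderate, Rest): Fleet A can switch to Max (67 → 81). Not NE.
(The remaining 11 profiles each have a profitable deviation by the same check.)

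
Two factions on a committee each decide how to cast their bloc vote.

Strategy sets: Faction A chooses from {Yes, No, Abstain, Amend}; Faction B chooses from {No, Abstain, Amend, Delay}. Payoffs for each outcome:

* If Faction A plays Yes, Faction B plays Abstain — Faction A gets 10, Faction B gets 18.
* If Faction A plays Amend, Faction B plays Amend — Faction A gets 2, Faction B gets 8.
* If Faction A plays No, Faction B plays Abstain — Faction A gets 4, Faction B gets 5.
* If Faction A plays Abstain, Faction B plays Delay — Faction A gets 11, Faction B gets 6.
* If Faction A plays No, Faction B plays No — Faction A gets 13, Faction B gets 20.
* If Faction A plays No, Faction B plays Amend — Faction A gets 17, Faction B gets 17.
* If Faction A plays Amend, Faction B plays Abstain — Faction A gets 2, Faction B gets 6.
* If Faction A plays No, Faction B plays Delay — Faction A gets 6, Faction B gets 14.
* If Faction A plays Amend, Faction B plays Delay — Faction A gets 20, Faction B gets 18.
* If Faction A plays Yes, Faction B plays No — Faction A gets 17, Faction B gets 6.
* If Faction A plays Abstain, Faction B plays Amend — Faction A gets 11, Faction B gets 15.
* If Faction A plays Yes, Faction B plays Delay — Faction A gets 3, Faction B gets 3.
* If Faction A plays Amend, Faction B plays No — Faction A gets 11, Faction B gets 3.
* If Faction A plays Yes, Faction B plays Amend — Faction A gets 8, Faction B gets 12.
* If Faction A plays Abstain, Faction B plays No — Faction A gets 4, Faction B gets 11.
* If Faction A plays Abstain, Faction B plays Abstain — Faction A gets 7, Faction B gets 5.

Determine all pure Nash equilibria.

(Yes, Abstain) and (Amend, Delay)

Faction A against No: payoffs 17, 13, 4, 11 → best response Yes.
Faction A against Abstain: payoffs 10, 4, 7, 2 → best response Yes.
Faction A against Amend: payoffs 8, 17, 11, 2 → best response No.
Faction A against Delay: payoffs 3, 6, 11, 20 → best response Amend.
Faction B against Yes: payoffs 6, 18, 12, 3 → best response Abstain.
Faction B against No: payoffs 20, 5, 17, 14 → best response No.
Faction B against Abstain: payoffs 11, 5, 15, 6 → best response Amend.
Faction B against Amend: payoffs 3, 6, 8, 18 → best response Delay.
Mutual best responses: (Yes, Abstain); (Amend, Delay).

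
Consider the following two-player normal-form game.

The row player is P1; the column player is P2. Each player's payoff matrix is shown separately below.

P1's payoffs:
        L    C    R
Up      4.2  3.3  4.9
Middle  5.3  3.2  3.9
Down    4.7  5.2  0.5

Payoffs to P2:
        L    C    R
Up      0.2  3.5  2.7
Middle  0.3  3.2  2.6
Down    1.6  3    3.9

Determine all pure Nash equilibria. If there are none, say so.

For each player, find the best response to each opponent profile; mutual best responses are the pure NE.
P1 against L: payoffs 4.2, 5.3, 4.7 → best response Middle.
P1 against C: payoffs 3.3, 3.2, 5.2 → best response Down.
P1 against R: payoffs 4.9, 3.9, 0.5 → best response Up.
P2 against Up: payoffs 0.2, 3.5, 2.7 → best response C.
P2 against Middle: payoffs 0.3, 3.2, 2.6 → best response C.
P2 against Down: payoffs 1.6, 3, 3.9 → best response R.
No profile is a mutual best response for all players.

There is no pure-strategy Nash equilibrium.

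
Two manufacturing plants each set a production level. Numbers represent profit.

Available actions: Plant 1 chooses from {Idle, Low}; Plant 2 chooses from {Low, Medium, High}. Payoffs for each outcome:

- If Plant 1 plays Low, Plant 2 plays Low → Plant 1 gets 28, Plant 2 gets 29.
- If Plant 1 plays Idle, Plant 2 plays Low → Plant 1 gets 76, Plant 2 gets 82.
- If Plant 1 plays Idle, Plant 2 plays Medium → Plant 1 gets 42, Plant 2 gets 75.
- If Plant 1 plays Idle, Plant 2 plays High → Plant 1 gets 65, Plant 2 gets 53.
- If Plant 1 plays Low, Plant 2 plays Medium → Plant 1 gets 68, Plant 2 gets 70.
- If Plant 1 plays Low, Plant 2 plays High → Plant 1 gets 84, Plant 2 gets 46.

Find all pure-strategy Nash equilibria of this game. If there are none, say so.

(Idle, Low): Plant 1 gets 76, best alternative 28; Plant 2 gets 82, best alternative 75. No profitable deviation — NE.
(Idle, Medium): Plant 1 can switch to Low (42 → 68). Not NE.
(Idle, High): Plant 1 can switch to Low (65 → 84). Not NE.
(Low, Low): Plant 1 can switch to Idle (28 → 76). Not NE.
(Low, Medium): Plant 1 gets 68, best alternative 42; Plant 2 gets 70, best alternative 46. No profitable deviation — NE.
(Low, High): Plant 2 can switch to Medium (46 → 70). Not NE.

The pure Nash equilibria are (Idle, Low); (Low, Medium).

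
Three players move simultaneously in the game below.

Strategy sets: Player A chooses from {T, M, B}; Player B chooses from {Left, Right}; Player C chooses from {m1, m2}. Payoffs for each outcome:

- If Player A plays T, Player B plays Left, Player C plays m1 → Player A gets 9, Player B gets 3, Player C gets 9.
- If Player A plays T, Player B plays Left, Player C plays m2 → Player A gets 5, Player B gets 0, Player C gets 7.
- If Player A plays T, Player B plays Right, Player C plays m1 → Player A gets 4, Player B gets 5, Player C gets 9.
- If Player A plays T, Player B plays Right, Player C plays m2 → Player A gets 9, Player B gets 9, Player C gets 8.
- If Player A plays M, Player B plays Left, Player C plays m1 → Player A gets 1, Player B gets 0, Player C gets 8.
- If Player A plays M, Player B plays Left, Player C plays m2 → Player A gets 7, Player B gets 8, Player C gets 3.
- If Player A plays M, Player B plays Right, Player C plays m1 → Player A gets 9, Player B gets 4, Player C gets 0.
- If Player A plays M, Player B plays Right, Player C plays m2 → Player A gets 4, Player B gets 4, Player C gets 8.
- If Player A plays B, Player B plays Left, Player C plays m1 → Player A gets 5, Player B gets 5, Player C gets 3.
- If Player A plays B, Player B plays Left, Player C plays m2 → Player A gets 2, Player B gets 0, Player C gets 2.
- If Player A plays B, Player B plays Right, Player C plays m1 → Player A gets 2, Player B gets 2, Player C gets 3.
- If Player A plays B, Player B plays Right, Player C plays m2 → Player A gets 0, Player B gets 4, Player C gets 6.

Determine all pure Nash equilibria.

none

For each strategy profile, look for a profitable unilateral deviation.
(T, Left, m1): Player B can switch to Right (3 → 5). Not NE.
(T, Left, m2): Player A can switch to M (5 → 7). Not NE.
(T, Right, m1): Player A can switch to M (4 → 9). Not NE.
(T, Right, m2): Player C can switch to m1 (8 → 9). Not NE.
(M, Left, m1): Player A can switch to T (1 → 9). Not NE.
(M, Left, m2): Player C can switch to m1 (3 → 8). Not NE.
(M, Right, m1): Player C can switch to m2 (0 → 8). Not NE.
(M, Right, m2): Player A can switch to T (4 → 9). Not NE.
(The remaining 4 profiles each have a profitable deviation by the same check.)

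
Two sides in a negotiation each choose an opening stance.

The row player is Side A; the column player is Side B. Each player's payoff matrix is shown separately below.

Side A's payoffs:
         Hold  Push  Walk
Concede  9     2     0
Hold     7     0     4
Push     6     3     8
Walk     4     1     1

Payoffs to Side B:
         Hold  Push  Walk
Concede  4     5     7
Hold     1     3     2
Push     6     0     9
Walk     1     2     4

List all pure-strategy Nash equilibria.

Pure NE: (Push, Walk)

For each strategy profile, look for a profitable unilateral deviation.
(Concede, Hold): Side B can switch to Push (4 → 5). Not NE.
(Concede, Push): Side A can switch to Push (2 → 3). Not NE.
(Concede, Walk): Side A can switch to Hold (0 → 4). Not NE.
(Hold, Hold): Side A can switch to Concede (7 → 9). Not NE.
(Hold, Push): Side A can switch to Concede (0 → 2). Not NE.
(Hold, Walk): Side A can switch to Push (4 → 8). Not NE.
(Push, Walk): Side A gets 8, best alternative 4; Side B gets 9, best alternative 6. No profitable deviation — NE.
(The remaining 5 profiles each have a profitable deviation by the same check.)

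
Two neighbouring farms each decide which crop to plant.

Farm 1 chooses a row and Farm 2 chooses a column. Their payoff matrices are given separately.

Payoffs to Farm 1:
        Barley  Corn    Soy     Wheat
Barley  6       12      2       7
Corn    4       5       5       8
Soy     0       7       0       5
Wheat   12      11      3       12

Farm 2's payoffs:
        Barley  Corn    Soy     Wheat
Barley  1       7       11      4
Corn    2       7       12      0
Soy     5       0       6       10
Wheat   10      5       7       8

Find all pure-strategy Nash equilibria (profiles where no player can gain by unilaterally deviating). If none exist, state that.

The pure Nash equilibria are (Corn, Soy); (Wheat, Barley).

(Barley, Barley): Farm 1 can switch to Wheat (6 → 12). Not NE.
(Barley, Corn): Farm 2 can switch to Soy (7 → 11). Not NE.
(Barley, Soy): Farm 1 can switch to Corn (2 → 5). Not NE.
(Barley, Wheat): Farm 1 can switch to Corn (7 → 8). Not NE.
(Corn, Barley): Farm 1 can switch to Barley (4 → 6). Not NE.
(Corn, Corn): Farm 1 can switch to Barley (5 → 12). Not NE.
(Corn, Soy): Farm 1 gets 5, best alternative 3; Farm 2 gets 12, best alternative 7. No profitable deviation — NE.
(Corn, Wheat): Farm 1 can switch to Wheat (8 → 12). Not NE.
(Soy, Barley): Farm 1 can switch to Barley (0 → 6). Not NE.
(Wheat, Barley): Farm 1 gets 12, best alternative 6; Farm 2 gets 10, best alternative 8. No profitable deviation — NE.
(The remaining 6 profiles each have a profitable deviation by the same check.)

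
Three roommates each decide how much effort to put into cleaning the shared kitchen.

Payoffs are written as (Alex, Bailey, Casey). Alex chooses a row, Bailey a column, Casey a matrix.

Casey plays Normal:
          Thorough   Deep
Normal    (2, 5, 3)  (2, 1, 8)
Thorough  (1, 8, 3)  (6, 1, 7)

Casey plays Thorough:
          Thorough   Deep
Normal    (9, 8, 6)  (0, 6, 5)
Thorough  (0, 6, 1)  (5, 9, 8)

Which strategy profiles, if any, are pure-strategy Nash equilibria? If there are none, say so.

Pure-strategy Nash equilibria: (Normal, Thorough, Thorough), (Thorough, Deep, Thorough)

For each strategy profile, look for a profitable unilateral deviation.
(Normal, Thorough, Normal): Casey can switch to Thorough (3 → 6). Not NE.
(Normal, Thorough, Thorough): Alex gets 9, best alternative 0; Bailey gets 8, best alternative 6; Casey gets 6, best alternative 3. No profitable deviation — NE.
(Normal, Deep, Normal): Alex can switch to Thorough (2 → 6). Not NE.
(Normal, Deep, Thorough): Alex can switch to Thorough (0 → 5). Not NE.
(Thorough, Thorough, Normal): Alex can switch to Normal (1 → 2). Not NE.
(Thorough, Thorough, Thorough): Alex can switch to Normal (0 → 9). Not NE.
(Thorough, Deep, Normal): Bailey can switch to Thorough (1 → 8). Not NE.
(Thorough, Deep, Thorough): Alex gets 5, best alternative 0; Bailey gets 9, best alternative 6; Casey gets 8, best alternative 7. No profitable deviation — NE.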